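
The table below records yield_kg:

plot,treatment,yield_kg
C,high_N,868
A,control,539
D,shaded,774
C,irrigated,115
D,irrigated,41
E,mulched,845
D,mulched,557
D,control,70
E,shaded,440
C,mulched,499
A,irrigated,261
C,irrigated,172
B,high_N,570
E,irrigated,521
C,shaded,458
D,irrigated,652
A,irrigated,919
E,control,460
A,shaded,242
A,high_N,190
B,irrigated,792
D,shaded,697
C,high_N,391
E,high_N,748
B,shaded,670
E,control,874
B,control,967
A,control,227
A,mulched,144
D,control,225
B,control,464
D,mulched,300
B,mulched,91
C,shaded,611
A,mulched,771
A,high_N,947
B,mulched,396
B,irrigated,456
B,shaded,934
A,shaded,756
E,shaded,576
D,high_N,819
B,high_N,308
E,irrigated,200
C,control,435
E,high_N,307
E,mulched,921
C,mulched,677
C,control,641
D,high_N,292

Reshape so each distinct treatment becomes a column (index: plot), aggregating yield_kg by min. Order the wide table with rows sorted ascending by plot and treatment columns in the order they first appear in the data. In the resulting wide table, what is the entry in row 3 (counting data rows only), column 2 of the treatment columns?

435

With rows sorted ascending by plot, row 3 is plot=C. treatment columns in first-appearance order: high_N, control, shaded, irrigated, mulched; column 2 is control.
Long rows with plot=C, treatment=control: min(435, 641) = 435.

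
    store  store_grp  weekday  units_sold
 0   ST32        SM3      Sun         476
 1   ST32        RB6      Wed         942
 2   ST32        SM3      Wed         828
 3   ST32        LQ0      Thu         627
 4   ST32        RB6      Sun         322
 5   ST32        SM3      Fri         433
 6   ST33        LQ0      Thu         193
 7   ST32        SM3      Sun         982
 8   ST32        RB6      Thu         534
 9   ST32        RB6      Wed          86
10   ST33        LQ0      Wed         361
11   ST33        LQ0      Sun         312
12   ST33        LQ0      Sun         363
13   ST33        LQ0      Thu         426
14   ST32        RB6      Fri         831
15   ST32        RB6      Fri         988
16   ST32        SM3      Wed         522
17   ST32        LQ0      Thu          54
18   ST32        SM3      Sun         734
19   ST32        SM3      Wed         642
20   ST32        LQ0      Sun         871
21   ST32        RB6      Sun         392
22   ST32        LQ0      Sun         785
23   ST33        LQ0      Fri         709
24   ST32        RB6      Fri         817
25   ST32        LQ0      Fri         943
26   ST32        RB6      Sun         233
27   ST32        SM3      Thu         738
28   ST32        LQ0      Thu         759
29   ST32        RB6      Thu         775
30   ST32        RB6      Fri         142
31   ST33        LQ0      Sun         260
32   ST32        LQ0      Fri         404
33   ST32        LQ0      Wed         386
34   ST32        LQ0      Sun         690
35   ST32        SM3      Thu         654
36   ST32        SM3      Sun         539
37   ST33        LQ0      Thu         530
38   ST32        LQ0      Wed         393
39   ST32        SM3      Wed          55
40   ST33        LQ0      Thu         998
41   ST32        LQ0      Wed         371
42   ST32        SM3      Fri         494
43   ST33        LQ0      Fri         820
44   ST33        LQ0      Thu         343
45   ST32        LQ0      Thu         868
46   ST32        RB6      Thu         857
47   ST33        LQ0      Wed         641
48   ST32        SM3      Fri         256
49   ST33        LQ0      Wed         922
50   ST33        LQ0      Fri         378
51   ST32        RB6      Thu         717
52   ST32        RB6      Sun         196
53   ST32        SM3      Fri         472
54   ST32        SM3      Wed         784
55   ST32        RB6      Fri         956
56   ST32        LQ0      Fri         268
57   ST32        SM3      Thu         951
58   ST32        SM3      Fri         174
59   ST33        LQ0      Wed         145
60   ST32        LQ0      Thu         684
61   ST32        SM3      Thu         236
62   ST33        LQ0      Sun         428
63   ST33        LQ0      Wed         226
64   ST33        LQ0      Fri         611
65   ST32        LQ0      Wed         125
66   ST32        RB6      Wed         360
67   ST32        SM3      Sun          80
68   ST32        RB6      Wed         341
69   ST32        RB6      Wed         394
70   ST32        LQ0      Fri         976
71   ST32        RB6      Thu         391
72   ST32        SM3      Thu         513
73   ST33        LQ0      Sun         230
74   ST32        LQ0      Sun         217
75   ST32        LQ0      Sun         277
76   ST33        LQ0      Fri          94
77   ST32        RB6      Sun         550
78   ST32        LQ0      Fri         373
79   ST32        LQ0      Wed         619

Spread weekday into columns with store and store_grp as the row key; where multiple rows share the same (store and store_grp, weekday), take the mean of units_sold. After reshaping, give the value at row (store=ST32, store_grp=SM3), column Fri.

365.80

Rows with store=ST32, store_grp=SM3 and weekday=Fri: units_sold values are 433, 494, 256, 472, 174.
(433 + 494 + 256 + 472 + 174) / 5 = 365.80.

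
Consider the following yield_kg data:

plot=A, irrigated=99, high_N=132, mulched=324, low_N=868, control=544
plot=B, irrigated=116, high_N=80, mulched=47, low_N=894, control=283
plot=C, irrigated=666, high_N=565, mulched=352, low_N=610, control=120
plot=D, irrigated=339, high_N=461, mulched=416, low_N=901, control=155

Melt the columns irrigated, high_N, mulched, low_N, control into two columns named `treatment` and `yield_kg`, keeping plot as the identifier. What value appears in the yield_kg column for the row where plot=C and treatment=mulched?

Unpivoting turns each (plot, wide-column) pair into one long row.
The wide cell at row C, column mulched holds 352, so the long row (C, mulched) has yield_kg=352.

352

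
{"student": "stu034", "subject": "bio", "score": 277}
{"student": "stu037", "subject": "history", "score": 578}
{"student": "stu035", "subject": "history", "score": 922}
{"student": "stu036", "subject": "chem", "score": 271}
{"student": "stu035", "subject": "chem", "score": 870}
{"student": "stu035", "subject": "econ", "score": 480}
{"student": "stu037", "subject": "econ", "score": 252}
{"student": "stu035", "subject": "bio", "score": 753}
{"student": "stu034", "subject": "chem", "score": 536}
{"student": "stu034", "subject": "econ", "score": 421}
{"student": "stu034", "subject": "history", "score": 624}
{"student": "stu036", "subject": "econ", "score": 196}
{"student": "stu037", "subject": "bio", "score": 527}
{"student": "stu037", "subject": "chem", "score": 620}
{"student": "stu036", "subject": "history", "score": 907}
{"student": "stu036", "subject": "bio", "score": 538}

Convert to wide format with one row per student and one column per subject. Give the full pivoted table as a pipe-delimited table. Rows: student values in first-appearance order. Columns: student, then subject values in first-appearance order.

| student | bio | history | chem | econ |
| stu034 | 277 | 624 | 536 | 421 |
| stu037 | 527 | 578 | 620 | 252 |
| stu035 | 753 | 922 | 870 | 480 |
| stu036 | 538 | 907 | 271 | 196 |

Columns: student plus the 4 distinct subject values (bio, history, chem, econ).
For example, row stu034 column bio takes score=277 from the long row (stu034, bio).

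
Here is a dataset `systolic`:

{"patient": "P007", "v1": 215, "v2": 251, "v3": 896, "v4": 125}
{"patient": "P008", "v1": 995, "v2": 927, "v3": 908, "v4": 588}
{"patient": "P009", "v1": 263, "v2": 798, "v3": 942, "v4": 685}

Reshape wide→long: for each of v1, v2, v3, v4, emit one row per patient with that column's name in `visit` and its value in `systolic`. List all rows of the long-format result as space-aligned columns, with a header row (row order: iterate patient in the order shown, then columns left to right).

patient  visit  systolic
P007     v1     215     
P007     v2     251     
P007     v3     896     
P007     v4     125     
P008     v1     995     
P008     v2     927     
P008     v3     908     
P008     v4     588     
P009     v1     263     
P009     v2     798     
P009     v3     942     
P009     v4     685     

Each (patient, column) pair becomes one row: 3 × 4 = 12 rows.
For example, (P007, v1) → systolic=215.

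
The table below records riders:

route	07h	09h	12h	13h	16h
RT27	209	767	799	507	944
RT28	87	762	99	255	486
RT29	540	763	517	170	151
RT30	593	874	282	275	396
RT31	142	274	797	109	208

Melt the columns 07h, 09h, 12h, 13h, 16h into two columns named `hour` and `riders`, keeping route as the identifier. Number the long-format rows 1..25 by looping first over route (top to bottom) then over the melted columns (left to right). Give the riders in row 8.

99

25 rows total (5 × 5). Row 8: index ⌊(8-1)/5⌋ = 1 into route → RT28; (8-1) mod 5 = 2 into the melted columns → 12h.
So row 8 is (RT28, 12h, 99); riders = 99.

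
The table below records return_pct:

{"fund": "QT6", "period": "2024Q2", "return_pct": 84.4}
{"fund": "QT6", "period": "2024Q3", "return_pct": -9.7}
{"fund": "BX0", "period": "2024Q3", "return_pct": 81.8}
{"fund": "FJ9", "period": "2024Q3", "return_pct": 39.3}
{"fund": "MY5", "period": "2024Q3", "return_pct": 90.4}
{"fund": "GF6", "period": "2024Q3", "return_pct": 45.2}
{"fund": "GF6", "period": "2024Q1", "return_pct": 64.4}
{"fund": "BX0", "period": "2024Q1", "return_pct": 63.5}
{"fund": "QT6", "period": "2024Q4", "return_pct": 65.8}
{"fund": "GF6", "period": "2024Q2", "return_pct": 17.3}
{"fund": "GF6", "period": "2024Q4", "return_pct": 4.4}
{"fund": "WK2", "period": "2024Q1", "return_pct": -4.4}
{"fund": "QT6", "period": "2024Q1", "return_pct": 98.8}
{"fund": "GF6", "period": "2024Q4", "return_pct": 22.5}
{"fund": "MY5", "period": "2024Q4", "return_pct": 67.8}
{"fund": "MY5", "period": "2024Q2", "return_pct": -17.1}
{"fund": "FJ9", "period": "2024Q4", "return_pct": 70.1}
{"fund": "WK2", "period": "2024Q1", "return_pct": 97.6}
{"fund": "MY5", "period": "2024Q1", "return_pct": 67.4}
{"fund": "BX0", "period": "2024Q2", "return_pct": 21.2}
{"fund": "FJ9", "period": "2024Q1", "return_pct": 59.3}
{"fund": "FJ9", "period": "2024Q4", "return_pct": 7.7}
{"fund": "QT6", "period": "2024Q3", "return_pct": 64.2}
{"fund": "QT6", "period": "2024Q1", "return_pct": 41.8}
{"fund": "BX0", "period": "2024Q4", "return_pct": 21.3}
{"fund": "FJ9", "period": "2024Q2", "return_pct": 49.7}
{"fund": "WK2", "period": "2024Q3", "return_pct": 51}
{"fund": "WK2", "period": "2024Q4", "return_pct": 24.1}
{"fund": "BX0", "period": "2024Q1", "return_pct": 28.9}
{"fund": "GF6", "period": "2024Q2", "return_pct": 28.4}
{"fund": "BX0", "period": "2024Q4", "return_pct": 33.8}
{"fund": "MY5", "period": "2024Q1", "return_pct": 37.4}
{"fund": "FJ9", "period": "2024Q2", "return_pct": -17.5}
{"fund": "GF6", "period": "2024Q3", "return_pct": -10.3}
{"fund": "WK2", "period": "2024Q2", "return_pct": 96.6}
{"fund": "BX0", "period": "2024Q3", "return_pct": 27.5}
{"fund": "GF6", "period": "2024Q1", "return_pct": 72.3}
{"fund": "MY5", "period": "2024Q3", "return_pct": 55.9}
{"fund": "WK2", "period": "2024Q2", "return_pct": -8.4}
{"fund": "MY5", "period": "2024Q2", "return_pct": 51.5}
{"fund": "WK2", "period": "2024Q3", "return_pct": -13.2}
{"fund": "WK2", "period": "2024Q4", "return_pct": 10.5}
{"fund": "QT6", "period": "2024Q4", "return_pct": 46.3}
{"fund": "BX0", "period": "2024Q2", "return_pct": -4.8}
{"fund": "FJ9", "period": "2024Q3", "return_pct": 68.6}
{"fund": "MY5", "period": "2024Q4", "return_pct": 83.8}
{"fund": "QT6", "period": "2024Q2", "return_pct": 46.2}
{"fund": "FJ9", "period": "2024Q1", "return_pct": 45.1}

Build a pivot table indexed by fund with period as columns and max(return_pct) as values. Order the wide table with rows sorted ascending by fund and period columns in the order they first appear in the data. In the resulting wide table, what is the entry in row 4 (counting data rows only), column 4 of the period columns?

With rows sorted ascending by fund, row 4 is fund=MY5. period columns in first-appearance order: 2024Q2, 2024Q3, 2024Q1, 2024Q4; column 4 is 2024Q4.
Long rows with fund=MY5, period=2024Q4: max(67.8, 83.8) = 83.8.

83.8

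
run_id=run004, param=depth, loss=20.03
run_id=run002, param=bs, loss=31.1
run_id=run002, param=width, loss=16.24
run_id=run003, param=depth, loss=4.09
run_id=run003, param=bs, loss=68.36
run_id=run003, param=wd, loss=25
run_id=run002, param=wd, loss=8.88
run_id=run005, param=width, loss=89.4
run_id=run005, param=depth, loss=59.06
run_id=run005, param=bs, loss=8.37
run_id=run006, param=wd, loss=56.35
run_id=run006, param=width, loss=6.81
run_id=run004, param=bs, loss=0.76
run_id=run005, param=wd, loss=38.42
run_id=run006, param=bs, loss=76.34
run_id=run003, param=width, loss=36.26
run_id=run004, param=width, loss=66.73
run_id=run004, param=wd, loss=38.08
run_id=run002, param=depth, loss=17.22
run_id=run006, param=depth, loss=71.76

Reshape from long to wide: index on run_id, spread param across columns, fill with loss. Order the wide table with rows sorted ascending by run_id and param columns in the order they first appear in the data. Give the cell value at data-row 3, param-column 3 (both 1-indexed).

With rows sorted ascending by run_id, row 3 is run_id=run004. param columns in first-appearance order: depth, bs, width, wd; column 3 is width.
Long rows with run_id=run004, param=width: loss = 66.73.

66.73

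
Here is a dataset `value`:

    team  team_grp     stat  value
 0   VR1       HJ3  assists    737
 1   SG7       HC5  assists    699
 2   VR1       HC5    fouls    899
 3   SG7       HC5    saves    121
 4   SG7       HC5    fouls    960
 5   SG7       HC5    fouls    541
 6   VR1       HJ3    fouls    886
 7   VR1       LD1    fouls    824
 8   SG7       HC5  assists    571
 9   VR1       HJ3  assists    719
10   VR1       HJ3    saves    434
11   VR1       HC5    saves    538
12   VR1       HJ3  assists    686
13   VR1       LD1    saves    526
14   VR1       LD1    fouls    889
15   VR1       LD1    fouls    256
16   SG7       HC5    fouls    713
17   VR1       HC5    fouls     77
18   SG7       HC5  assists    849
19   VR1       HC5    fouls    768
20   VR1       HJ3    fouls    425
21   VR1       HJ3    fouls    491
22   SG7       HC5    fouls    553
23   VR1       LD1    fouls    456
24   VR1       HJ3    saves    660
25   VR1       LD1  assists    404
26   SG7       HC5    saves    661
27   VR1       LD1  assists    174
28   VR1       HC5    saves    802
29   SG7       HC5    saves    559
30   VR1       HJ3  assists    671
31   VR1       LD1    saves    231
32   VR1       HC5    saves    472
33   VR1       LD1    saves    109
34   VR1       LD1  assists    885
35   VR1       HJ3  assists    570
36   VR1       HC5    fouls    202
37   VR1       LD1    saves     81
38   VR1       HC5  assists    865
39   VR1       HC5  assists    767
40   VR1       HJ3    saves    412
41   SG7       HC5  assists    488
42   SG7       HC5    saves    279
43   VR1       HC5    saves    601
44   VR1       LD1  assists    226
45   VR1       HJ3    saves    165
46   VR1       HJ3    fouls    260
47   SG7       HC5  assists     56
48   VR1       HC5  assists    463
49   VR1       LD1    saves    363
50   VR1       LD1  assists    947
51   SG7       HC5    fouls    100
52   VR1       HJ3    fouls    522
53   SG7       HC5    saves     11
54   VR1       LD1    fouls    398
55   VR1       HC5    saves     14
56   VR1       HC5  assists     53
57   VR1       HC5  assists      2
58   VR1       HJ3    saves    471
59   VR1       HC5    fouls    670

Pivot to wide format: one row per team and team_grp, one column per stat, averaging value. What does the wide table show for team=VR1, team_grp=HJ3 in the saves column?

Rows with team=VR1, team_grp=HJ3 and stat=saves: value values are 434, 660, 412, 165, 471.
(434 + 660 + 412 + 165 + 471) / 5 = 428.40.

428.40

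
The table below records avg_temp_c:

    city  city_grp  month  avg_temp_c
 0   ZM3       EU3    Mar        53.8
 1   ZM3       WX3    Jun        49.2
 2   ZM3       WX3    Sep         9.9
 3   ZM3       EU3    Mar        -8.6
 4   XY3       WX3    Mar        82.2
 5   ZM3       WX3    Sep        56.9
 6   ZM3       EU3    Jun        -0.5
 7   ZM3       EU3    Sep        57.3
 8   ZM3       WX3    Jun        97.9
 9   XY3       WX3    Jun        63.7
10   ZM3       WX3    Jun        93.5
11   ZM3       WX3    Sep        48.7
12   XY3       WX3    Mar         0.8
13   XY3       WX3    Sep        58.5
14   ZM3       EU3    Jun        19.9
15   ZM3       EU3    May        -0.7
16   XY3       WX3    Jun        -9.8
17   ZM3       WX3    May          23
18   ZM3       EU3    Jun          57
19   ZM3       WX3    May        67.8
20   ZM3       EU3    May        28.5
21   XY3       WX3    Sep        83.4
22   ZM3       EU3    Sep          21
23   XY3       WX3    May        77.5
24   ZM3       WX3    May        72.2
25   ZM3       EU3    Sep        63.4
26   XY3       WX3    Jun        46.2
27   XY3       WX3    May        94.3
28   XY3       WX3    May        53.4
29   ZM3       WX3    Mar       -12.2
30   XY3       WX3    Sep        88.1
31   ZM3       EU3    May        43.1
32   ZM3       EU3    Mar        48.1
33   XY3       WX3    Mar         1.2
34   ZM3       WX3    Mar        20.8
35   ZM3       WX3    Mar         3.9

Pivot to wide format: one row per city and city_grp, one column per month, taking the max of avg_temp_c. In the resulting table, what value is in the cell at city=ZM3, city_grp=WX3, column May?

Rows with city=ZM3, city_grp=WX3 and month=May: avg_temp_c values are 23, 67.8, 72.2.
max(23, 67.8, 72.2) = 72.2.

72.2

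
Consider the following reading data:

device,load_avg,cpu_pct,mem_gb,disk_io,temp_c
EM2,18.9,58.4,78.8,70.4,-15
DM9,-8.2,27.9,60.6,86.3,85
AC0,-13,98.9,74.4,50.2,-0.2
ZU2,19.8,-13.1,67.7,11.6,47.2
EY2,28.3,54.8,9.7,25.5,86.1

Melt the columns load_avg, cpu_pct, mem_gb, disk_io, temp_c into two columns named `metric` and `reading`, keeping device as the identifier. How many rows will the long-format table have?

5 device values × 5 melted columns = 25 rows.

25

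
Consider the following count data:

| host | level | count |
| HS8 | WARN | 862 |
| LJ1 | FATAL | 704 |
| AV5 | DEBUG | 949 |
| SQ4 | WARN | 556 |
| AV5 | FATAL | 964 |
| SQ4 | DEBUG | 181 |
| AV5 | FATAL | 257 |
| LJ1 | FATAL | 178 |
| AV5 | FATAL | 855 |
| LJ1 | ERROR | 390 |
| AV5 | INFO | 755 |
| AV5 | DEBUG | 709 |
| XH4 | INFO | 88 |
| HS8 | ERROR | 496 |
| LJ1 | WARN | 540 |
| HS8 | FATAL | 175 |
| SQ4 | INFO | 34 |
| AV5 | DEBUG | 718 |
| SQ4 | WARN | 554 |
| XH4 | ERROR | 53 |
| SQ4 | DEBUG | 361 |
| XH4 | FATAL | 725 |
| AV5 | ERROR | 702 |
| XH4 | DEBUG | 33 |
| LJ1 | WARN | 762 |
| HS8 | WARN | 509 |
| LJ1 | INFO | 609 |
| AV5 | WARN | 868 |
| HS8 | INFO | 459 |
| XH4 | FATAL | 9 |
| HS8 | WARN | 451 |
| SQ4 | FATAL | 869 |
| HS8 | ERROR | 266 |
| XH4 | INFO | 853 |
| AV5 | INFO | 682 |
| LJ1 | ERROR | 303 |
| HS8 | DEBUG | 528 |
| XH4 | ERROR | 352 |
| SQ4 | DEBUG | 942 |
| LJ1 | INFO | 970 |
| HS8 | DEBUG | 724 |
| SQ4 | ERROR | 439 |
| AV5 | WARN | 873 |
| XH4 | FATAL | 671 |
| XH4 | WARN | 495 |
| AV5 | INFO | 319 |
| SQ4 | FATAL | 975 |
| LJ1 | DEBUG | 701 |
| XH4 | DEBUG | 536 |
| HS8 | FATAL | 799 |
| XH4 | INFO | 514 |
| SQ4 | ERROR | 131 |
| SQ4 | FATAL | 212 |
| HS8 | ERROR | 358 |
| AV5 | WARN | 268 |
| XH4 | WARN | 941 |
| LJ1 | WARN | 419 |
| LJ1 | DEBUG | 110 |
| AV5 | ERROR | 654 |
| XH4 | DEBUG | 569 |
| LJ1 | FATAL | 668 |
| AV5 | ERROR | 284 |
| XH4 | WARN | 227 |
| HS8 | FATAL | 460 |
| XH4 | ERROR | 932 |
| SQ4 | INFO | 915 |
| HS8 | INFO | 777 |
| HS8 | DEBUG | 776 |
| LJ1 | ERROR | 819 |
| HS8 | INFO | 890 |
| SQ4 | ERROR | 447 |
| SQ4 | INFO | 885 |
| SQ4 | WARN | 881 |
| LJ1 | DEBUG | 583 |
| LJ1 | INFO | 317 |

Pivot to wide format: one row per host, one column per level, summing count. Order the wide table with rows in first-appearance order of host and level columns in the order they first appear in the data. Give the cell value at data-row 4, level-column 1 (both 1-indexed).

With rows in first-appearance order of host, row 4 is host=SQ4. level columns in first-appearance order: WARN, FATAL, DEBUG, ERROR, INFO; column 1 is WARN.
Long rows with host=SQ4, level=WARN: 556 + 554 + 881 = 1991.

1991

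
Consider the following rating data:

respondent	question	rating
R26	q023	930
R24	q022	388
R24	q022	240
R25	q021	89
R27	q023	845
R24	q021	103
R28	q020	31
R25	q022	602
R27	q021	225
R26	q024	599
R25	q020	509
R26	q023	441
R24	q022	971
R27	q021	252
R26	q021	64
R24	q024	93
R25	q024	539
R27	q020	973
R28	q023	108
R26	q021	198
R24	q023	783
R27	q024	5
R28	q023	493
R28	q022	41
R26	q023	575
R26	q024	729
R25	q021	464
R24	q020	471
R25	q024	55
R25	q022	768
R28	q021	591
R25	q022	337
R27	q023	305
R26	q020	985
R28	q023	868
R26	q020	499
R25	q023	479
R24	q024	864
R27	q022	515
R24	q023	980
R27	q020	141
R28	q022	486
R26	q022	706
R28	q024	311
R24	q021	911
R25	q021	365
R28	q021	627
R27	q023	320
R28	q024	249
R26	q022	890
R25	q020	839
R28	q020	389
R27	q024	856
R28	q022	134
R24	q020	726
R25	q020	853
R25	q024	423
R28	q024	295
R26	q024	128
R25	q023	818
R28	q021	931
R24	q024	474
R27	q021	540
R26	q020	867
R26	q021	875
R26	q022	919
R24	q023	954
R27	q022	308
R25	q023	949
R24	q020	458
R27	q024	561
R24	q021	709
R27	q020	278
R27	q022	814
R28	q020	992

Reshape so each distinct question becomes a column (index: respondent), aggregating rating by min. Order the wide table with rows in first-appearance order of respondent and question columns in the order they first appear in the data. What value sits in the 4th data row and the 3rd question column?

With rows in first-appearance order of respondent, row 4 is respondent=R27. question columns in first-appearance order: q023, q022, q021, q020, q024; column 3 is q021.
Long rows with respondent=R27, question=q021: min(225, 252, 540) = 225.

225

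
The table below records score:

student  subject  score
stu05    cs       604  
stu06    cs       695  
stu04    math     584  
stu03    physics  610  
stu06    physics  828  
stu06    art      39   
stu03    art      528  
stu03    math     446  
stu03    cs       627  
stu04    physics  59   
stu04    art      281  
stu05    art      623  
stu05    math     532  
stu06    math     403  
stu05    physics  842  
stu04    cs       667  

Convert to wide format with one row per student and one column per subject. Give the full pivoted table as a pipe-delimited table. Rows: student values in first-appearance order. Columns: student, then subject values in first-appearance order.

Columns: student plus the 4 distinct subject values (cs, math, physics, art).
For example, row stu05 column cs takes score=604 from the long row (stu05, cs).

| student | cs | math | physics | art |
| stu05 | 604 | 532 | 842 | 623 |
| stu06 | 695 | 403 | 828 | 39 |
| stu04 | 667 | 584 | 59 | 281 |
| stu03 | 627 | 446 | 610 | 528 |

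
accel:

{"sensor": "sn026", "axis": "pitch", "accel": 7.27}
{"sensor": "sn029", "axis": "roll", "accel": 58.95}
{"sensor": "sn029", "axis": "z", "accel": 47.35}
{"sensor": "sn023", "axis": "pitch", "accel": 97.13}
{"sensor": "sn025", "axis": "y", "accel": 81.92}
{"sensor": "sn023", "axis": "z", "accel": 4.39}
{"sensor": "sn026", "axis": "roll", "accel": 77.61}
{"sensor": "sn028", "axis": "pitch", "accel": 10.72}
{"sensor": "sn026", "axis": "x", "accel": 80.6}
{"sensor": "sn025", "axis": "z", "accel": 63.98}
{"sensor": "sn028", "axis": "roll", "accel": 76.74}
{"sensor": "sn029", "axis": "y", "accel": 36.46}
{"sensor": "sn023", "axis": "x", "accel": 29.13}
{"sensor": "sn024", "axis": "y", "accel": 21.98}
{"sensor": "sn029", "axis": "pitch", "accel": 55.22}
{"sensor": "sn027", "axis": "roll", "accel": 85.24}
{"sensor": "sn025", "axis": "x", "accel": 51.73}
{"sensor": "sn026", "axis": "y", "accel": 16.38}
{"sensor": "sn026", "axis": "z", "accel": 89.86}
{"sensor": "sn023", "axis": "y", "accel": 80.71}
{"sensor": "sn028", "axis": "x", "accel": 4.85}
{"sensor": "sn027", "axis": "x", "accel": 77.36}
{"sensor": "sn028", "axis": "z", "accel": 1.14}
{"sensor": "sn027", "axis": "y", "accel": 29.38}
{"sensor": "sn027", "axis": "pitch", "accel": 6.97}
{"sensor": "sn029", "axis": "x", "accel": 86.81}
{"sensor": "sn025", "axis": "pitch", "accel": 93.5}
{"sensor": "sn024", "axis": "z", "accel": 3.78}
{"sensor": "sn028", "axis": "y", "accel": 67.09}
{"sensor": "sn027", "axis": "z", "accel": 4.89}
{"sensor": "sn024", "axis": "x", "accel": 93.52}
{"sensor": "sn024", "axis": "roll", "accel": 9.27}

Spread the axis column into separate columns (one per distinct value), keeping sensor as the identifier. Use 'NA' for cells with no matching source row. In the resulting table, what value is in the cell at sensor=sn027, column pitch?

6.97

The long row with sensor=sn027, axis=pitch has accel=6.97.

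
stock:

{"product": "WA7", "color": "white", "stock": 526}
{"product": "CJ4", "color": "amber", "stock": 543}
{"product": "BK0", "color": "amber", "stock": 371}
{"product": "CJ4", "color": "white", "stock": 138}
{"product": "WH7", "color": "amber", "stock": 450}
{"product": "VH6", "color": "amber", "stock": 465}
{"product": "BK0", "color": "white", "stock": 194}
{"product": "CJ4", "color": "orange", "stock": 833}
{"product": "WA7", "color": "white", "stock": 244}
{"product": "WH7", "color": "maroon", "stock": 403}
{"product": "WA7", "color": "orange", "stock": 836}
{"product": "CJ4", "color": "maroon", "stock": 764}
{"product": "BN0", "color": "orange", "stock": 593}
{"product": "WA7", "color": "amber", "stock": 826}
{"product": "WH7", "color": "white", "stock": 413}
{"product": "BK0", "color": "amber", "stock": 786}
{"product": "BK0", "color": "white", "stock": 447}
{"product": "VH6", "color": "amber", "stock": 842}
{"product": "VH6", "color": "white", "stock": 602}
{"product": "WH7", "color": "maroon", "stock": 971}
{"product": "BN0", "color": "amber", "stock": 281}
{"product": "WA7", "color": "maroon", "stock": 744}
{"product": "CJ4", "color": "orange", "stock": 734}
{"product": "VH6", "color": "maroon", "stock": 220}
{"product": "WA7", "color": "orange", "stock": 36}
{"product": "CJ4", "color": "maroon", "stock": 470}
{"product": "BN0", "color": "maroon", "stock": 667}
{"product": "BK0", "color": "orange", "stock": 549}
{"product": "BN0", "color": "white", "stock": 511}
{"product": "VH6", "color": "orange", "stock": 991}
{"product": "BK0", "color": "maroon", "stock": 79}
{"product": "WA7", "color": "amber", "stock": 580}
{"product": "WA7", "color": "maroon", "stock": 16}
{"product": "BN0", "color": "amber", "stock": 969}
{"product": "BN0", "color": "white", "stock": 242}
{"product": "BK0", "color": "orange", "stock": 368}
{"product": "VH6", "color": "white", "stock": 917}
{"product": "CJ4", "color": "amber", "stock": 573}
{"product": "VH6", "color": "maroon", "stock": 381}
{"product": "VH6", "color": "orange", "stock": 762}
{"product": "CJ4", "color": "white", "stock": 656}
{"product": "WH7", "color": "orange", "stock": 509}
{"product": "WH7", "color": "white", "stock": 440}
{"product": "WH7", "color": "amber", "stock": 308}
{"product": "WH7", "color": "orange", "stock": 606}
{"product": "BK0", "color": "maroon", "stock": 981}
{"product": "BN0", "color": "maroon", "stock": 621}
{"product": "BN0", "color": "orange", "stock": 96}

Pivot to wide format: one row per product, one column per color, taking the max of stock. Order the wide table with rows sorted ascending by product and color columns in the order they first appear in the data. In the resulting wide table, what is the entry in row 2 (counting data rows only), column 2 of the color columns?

969

With rows sorted ascending by product, row 2 is product=BN0. color columns in first-appearance order: white, amber, orange, maroon; column 2 is amber.
Long rows with product=BN0, color=amber: max(281, 969) = 969.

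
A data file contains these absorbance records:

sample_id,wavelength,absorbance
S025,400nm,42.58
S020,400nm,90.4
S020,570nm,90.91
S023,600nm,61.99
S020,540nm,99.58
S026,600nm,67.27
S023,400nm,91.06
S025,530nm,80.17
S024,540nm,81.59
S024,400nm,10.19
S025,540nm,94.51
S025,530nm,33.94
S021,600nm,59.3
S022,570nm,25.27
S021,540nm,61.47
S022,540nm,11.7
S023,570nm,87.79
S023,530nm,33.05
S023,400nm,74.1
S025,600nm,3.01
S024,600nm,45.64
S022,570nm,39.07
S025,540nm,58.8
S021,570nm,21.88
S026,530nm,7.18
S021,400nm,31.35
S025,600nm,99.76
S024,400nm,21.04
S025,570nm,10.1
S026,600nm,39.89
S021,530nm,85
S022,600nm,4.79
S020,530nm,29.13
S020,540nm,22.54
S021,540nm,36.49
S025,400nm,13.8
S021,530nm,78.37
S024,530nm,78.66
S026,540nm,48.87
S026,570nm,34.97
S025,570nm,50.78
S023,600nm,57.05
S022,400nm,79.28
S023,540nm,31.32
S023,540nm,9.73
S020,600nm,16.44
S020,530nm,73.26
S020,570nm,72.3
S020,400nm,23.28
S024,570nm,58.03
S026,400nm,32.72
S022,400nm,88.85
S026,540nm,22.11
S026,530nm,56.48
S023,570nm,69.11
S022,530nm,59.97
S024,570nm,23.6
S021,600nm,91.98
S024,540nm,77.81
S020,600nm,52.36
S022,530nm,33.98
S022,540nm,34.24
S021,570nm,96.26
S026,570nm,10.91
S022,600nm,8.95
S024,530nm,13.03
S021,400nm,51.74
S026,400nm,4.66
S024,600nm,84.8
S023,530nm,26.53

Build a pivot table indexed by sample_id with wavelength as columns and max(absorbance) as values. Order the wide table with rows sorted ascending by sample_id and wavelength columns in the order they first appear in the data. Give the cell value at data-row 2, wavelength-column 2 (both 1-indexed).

96.26

With rows sorted ascending by sample_id, row 2 is sample_id=S021. wavelength columns in first-appearance order: 400nm, 570nm, 600nm, 540nm, 530nm; column 2 is 570nm.
Long rows with sample_id=S021, wavelength=570nm: max(21.88, 96.26) = 96.26.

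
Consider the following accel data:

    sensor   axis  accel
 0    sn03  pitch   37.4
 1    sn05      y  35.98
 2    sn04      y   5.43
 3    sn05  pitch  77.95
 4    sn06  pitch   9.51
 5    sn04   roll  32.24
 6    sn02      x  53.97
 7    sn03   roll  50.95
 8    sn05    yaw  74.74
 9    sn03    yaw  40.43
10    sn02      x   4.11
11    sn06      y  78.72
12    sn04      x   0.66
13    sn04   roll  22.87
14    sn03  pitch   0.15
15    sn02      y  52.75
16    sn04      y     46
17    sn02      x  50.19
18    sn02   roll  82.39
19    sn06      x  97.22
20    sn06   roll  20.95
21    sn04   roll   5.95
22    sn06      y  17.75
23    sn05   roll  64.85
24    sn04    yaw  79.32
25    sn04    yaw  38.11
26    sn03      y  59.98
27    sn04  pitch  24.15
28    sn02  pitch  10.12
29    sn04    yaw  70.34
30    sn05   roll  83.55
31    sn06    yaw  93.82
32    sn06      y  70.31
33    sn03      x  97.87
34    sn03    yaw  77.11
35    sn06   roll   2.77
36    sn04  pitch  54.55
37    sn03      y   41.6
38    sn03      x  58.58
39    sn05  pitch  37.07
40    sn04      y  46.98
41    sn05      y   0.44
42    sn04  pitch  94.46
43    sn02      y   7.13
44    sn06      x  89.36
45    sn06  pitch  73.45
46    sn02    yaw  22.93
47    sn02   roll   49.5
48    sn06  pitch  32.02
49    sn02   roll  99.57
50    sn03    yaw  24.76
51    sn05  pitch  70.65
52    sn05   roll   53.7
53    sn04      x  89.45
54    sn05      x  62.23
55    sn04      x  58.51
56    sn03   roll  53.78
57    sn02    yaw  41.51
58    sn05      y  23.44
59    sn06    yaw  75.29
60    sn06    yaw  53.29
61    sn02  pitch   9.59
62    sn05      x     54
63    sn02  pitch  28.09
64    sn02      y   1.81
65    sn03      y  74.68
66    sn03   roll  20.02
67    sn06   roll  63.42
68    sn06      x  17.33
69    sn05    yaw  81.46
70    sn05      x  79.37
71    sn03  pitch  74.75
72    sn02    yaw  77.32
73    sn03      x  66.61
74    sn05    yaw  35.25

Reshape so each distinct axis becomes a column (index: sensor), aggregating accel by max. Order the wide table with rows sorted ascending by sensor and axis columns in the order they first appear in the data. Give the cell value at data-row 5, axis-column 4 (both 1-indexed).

97.22

With rows sorted ascending by sensor, row 5 is sensor=sn06. axis columns in first-appearance order: pitch, y, roll, x, yaw; column 4 is x.
Long rows with sensor=sn06, axis=x: max(97.22, 89.36, 17.33) = 97.22.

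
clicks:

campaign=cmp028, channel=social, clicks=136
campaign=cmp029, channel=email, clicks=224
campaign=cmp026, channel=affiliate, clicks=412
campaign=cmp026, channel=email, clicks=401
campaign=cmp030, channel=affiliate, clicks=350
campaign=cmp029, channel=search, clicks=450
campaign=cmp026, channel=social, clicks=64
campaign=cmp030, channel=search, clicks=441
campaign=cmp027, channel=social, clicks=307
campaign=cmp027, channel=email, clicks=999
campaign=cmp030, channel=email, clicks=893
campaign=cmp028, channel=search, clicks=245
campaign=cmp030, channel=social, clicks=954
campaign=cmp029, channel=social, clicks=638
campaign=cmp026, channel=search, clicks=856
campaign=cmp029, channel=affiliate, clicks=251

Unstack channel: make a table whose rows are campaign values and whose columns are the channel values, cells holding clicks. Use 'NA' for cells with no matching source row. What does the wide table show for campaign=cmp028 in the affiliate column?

No long-format row has campaign=cmp028 and channel=affiliate, so the cell is NA.

NA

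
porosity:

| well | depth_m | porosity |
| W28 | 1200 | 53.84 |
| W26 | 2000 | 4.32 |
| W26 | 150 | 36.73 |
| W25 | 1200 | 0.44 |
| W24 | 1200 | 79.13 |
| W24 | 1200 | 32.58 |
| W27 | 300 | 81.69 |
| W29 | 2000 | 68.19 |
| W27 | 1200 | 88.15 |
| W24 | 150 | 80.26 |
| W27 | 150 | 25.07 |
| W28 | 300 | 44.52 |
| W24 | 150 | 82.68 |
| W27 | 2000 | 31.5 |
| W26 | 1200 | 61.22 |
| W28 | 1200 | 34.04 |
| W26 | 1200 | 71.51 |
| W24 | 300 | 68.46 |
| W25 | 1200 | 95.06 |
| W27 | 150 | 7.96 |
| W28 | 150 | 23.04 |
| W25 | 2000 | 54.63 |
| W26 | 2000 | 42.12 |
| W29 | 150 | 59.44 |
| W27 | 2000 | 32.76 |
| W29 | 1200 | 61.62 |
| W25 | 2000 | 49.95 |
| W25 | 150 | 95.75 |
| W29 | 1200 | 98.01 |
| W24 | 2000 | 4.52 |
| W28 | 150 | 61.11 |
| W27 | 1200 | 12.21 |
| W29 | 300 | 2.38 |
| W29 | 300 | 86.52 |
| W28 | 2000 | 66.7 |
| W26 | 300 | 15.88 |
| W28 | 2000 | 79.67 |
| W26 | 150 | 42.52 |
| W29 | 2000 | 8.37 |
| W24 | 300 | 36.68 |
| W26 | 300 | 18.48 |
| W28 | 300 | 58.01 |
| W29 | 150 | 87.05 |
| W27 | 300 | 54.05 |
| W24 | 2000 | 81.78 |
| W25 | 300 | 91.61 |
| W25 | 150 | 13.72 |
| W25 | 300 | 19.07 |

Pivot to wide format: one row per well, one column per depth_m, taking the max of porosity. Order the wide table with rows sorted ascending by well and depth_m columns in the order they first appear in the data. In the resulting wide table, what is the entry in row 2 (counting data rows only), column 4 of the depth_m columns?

With rows sorted ascending by well, row 2 is well=W25. depth_m columns in first-appearance order: 1200, 2000, 150, 300; column 4 is 300.
Long rows with well=W25, depth_m=300: max(91.61, 19.07) = 91.61.

91.61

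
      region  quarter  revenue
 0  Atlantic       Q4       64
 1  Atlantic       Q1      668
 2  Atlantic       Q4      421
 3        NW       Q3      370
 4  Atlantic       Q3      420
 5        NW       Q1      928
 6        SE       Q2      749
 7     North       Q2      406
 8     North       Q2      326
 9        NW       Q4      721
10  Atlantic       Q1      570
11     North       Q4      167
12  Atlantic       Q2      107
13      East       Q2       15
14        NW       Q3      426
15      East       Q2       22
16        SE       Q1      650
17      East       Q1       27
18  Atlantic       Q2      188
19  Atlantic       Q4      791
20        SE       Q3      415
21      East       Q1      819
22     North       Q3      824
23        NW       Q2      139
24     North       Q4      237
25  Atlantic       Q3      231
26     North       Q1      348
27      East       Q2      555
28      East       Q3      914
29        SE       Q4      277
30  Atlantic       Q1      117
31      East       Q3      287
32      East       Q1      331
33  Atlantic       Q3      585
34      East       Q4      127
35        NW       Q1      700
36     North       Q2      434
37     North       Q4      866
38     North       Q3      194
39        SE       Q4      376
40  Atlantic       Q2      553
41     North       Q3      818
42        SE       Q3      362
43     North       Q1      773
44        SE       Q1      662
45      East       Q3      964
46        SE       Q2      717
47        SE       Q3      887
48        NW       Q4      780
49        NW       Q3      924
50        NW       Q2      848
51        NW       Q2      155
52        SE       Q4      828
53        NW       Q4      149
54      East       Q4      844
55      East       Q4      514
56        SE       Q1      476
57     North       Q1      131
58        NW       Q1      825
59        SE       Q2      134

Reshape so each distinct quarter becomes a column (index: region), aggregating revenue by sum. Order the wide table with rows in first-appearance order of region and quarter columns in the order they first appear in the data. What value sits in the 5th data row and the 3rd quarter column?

2165

With rows in first-appearance order of region, row 5 is region=East. quarter columns in first-appearance order: Q4, Q1, Q3, Q2; column 3 is Q3.
Long rows with region=East, quarter=Q3: 914 + 287 + 964 = 2165.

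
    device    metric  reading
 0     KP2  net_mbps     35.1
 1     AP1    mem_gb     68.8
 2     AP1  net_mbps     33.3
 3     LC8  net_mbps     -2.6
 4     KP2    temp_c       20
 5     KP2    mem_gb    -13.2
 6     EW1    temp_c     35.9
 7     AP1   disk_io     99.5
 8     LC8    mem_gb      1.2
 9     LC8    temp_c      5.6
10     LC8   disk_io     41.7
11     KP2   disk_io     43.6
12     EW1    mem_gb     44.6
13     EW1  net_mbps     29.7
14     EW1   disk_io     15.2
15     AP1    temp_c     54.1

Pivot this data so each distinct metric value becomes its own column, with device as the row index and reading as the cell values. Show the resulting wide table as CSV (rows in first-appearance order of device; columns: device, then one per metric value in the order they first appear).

Columns: device plus the 4 distinct metric values (net_mbps, mem_gb, temp_c, disk_io).
For example, row KP2 column net_mbps takes reading=35.1 from the long row (KP2, net_mbps).

device,net_mbps,mem_gb,temp_c,disk_io
KP2,35.1,-13.2,20,43.6
AP1,33.3,68.8,54.1,99.5
LC8,-2.6,1.2,5.6,41.7
EW1,29.7,44.6,35.9,15.2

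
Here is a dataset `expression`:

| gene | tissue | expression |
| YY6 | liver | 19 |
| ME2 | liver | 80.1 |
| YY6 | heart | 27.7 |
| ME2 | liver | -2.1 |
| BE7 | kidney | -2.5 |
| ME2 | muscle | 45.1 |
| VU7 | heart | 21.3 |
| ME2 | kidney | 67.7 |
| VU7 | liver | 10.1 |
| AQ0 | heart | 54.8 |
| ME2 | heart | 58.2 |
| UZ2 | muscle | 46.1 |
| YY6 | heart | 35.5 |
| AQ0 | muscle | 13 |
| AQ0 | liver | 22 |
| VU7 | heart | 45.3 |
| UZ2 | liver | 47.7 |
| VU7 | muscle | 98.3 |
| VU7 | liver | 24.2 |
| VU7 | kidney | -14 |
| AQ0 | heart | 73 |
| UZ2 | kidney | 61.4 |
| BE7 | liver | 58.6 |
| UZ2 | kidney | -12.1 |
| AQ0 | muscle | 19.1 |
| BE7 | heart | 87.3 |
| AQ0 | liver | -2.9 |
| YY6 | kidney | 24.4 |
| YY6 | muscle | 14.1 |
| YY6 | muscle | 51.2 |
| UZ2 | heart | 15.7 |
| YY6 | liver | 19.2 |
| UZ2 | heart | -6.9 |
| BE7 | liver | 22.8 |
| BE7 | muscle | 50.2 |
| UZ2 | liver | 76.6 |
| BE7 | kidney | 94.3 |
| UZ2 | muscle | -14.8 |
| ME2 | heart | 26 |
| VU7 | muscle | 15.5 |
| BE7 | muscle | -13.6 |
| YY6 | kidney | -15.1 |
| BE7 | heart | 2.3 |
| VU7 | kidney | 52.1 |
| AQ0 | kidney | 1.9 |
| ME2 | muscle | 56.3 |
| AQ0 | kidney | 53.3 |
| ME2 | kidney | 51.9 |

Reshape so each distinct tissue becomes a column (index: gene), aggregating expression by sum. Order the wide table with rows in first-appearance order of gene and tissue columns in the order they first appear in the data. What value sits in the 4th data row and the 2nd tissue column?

66.6

With rows in first-appearance order of gene, row 4 is gene=VU7. tissue columns in first-appearance order: liver, heart, kidney, muscle; column 2 is heart.
Long rows with gene=VU7, tissue=heart: 21.3 + 45.3 = 66.6.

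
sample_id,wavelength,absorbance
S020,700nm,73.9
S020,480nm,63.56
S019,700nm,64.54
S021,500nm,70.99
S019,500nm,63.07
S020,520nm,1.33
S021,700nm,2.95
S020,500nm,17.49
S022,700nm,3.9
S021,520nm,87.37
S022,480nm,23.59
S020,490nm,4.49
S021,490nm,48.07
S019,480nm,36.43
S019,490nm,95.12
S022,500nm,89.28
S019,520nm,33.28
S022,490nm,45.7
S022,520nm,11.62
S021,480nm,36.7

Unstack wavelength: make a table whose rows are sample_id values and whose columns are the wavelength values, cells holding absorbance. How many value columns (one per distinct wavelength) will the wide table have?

5 distinct wavelength values: 480nm, 490nm, 500nm, 520nm, 700nm.

5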